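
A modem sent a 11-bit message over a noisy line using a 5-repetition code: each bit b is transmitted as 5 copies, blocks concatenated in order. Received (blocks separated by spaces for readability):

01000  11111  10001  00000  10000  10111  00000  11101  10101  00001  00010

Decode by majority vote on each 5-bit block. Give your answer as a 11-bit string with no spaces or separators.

Block 1 (01000): 1 one → 0
Block 2 (11111): 5 ones → 1
Block 3 (10001): 2 ones → 0
Block 4 (00000): 0 ones → 0
Block 5 (10000): 1 one → 0
Block 6 (10111): 4 ones → 1
Block 7 (00000): 0 ones → 0
Block 8 (11101): 4 ones → 1
Block 9 (10101): 3 ones → 1
Block 10 (00001): 1 one → 0
Block 11 (00010): 1 one → 0

01000101100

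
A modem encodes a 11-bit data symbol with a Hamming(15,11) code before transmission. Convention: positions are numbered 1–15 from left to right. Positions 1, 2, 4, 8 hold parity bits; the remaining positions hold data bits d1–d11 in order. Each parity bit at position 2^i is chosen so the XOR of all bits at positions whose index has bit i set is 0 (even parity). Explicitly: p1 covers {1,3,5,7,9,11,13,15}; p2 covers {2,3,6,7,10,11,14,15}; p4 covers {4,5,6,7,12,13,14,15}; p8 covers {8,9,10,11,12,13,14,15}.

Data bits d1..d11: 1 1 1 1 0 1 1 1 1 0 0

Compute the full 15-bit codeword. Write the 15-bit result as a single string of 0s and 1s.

Place data at non-parity positions: p1 p2 1 p4 1 1 1 p8 0 1 1 1 1 0 0
p1 (pos 1,3,5,7,9,11,13,15): XOR of data positions = 1⊕1⊕1⊕0⊕1⊕1⊕0 = 1
p2 (pos 2,3,6,7,10,11,14,15): XOR of data positions = 1⊕1⊕1⊕1⊕1⊕0⊕0 = 1
p4 (pos 4,5,6,7,12,13,14,15): XOR of data positions = 1⊕1⊕1⊕1⊕1⊕0⊕0 = 1
p8 (pos 8,9,10,11,12,13,14,15): XOR of data positions = 0⊕1⊕1⊕1⊕1⊕0⊕0 = 0
Codeword: 111111100111100

111111100111100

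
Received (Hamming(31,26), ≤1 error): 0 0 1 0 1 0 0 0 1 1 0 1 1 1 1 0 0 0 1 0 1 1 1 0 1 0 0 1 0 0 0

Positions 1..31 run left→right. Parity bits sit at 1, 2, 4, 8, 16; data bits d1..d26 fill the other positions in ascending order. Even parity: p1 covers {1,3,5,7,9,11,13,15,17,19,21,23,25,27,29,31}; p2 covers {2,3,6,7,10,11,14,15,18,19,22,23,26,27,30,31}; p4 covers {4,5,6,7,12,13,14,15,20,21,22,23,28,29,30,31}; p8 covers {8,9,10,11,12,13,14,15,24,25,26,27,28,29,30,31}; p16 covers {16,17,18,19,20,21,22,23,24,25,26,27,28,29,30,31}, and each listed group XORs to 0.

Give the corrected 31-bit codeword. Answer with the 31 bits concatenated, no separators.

s1 (pos 1,3,5,7,9,11,13,15,17,19,21,23,25,27,29,31): 0⊕1⊕1⊕0⊕1⊕0⊕1⊕1⊕0⊕1⊕1⊕1⊕1⊕0⊕0⊕0 = 1
s2 (pos 2,3,6,7,10,11,14,15,18,19,22,23,26,27,30,31): 0⊕1⊕0⊕0⊕1⊕0⊕1⊕1⊕0⊕1⊕1⊕1⊕0⊕0⊕0⊕0 = 1
s4 (pos 4,5,6,7,12,13,14,15,20,21,22,23,28,29,30,31): 0⊕1⊕0⊕0⊕1⊕1⊕1⊕1⊕0⊕1⊕1⊕1⊕1⊕0⊕0⊕0 = 1
s8 (pos 8,9,10,11,12,13,14,15,24,25,26,27,28,29,30,31): 0⊕1⊕1⊕0⊕1⊕1⊕1⊕1⊕0⊕1⊕0⊕0⊕1⊕0⊕0⊕0 = 0
s16 (pos 16,17,18,19,20,21,22,23,24,25,26,27,28,29,30,31): 0⊕0⊕0⊕1⊕0⊕1⊕1⊕1⊕0⊕1⊕0⊕0⊕1⊕0⊕0⊕0 = 0
Syndrome s16…s1 = 00111 → error at position 7.
Flip position 7: 0010100011011110001011101001000 → 0010101011011110001011101001000

0010101011011110001011101001000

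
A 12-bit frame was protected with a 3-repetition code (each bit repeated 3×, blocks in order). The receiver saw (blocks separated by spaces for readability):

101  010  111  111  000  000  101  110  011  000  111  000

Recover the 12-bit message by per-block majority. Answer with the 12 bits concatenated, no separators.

101100111010

Block 1 (101): 2 ones → 1
Block 2 (010): 1 one → 0
Block 3 (111): 3 ones → 1
Block 4 (111): 3 ones → 1
Block 5 (000): 0 ones → 0
Block 6 (000): 0 ones → 0
Block 7 (101): 2 ones → 1
Block 8 (110): 2 ones → 1
Block 9 (011): 2 ones → 1
Block 10 (000): 0 ones → 0
Block 11 (111): 3 ones → 1
Block 12 (000): 0 ones → 0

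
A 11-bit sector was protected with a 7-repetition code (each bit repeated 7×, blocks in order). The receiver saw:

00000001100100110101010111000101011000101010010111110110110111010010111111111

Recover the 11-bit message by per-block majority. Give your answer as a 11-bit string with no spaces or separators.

Block 1 (0000000): 0 ones → 0
Block 2 (1100100): 3 ones → 0
Block 3 (1101010): 4 ones → 1
Block 4 (1011100): 4 ones → 1
Block 5 (0101011): 4 ones → 1
Block 6 (0001010): 2 ones → 0
Block 7 (1001011): 4 ones → 1
Block 8 (1110110): 5 ones → 1
Block 9 (1101110): 5 ones → 1
Block 10 (1001011): 4 ones → 1
Block 11 (1111111): 7 ones → 1

00111011111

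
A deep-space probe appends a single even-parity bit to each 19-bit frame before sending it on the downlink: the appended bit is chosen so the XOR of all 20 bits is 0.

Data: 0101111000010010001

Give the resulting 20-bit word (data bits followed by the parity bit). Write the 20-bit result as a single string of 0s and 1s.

XOR of the 19 data bits: 0⊕1⊕0⊕1⊕1⊕1⊕1⊕0⊕0⊕0⊕0⊕1⊕0⊕0⊕1⊕0⊕0⊕0⊕1 = 0
Parity bit = 0 (so all 20 bits XOR to 0).

01011110000100100010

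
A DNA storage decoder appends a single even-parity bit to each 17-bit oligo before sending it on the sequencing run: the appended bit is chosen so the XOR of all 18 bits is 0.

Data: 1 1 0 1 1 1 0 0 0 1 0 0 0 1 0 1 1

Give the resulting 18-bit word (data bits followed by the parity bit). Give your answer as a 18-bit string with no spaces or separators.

XOR of the 17 data bits: 1⊕1⊕0⊕1⊕1⊕1⊕0⊕0⊕0⊕1⊕0⊕0⊕0⊕1⊕0⊕1⊕1 = 1
Parity bit = 1 (so all 18 bits XOR to 0).

110111000100010111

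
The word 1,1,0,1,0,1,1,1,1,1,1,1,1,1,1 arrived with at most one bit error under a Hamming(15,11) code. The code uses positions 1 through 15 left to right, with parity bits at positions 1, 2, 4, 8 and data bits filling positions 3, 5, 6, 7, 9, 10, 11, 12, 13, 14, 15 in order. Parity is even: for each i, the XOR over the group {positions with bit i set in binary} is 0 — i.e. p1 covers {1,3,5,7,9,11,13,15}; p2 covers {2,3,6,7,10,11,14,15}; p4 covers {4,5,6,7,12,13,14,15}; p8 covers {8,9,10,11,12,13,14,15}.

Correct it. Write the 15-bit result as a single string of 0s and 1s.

s1 (pos 1,3,5,7,9,11,13,15): 1⊕0⊕0⊕1⊕1⊕1⊕1⊕1 = 0
s2 (pos 2,3,6,7,10,11,14,15): 1⊕0⊕1⊕1⊕1⊕1⊕1⊕1 = 1
s4 (pos 4,5,6,7,12,13,14,15): 1⊕0⊕1⊕1⊕1⊕1⊕1⊕1 = 1
s8 (pos 8,9,10,11,12,13,14,15): 1⊕1⊕1⊕1⊕1⊕1⊕1⊕1 = 0
Syndrome s8…s1 = 0110 → error at position 6.
Flip position 6: 110101111111111 → 110100111111111

110100111111111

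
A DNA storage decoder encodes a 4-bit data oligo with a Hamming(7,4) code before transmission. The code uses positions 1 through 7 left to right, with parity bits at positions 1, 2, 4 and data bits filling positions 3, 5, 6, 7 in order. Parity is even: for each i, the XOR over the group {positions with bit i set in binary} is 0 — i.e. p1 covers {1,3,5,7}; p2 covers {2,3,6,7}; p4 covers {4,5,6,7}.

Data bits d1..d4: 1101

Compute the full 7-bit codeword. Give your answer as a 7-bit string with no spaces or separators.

1010101

Place data at non-parity positions: p1 p2 1 p4 1 0 1
p1 (pos 1,3,5,7): XOR of data positions = 1⊕1⊕1 = 1
p2 (pos 2,3,6,7): XOR of data positions = 1⊕0⊕1 = 0
p4 (pos 4,5,6,7): XOR of data positions = 1⊕0⊕1 = 0
Codeword: 1010101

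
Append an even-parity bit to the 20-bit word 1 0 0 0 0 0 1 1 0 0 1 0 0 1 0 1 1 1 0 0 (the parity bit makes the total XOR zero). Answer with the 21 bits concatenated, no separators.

100000110010010111000

XOR of the 20 data bits: 1⊕0⊕0⊕0⊕0⊕0⊕1⊕1⊕0⊕0⊕1⊕0⊕0⊕1⊕0⊕1⊕1⊕1⊕0⊕0 = 0
Parity bit = 0 (so all 21 bits XOR to 0).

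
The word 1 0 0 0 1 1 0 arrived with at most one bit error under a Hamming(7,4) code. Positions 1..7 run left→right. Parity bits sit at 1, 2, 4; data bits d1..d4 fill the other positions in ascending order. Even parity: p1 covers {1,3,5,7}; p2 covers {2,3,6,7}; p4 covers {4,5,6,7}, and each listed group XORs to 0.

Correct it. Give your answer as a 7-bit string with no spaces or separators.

s1 (pos 1,3,5,7): 1⊕0⊕1⊕0 = 0
s2 (pos 2,3,6,7): 0⊕0⊕1⊕0 = 1
s4 (pos 4,5,6,7): 0⊕1⊕1⊕0 = 0
Syndrome s4…s1 = 010 → error at position 2.
Flip position 2: 1000110 → 1100110

1100110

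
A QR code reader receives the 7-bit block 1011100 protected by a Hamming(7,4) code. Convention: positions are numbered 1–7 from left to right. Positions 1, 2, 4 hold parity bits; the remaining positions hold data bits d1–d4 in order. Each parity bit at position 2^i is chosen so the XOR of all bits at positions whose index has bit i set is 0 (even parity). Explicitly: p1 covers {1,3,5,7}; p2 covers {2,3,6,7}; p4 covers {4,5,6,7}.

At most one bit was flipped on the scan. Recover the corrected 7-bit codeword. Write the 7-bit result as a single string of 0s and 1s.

1001100

s1 (pos 1,3,5,7): 1⊕1⊕1⊕0 = 1
s2 (pos 2,3,6,7): 0⊕1⊕0⊕0 = 1
s4 (pos 4,5,6,7): 1⊕1⊕0⊕0 = 0
Syndrome s4…s1 = 011 → error at position 3.
Flip position 3: 1011100 → 1001100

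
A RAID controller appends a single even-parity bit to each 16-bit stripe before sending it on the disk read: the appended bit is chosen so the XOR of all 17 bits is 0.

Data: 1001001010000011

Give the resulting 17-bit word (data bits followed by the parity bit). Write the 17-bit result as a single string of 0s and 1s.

10010010100000110

XOR of the 16 data bits: 1⊕0⊕0⊕1⊕0⊕0⊕1⊕0⊕1⊕0⊕0⊕0⊕0⊕0⊕1⊕1 = 0
Parity bit = 0 (so all 17 bits XOR to 0).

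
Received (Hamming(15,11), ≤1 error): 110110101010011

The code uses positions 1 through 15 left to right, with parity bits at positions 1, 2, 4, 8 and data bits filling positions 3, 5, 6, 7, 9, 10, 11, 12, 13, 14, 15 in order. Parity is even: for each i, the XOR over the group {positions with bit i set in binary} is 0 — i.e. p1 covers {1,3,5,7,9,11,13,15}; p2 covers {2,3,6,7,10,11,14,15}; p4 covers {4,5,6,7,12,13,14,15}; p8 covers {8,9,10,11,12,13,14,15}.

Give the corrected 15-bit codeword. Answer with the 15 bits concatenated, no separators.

s1 (pos 1,3,5,7,9,11,13,15): 1⊕0⊕1⊕1⊕1⊕1⊕0⊕1 = 0
s2 (pos 2,3,6,7,10,11,14,15): 1⊕0⊕0⊕1⊕0⊕1⊕1⊕1 = 1
s4 (pos 4,5,6,7,12,13,14,15): 1⊕1⊕0⊕1⊕0⊕0⊕1⊕1 = 1
s8 (pos 8,9,10,11,12,13,14,15): 0⊕1⊕0⊕1⊕0⊕0⊕1⊕1 = 0
Syndrome s8…s1 = 0110 → error at position 6.
Flip position 6: 110110101010011 → 110111101010011

110111101010011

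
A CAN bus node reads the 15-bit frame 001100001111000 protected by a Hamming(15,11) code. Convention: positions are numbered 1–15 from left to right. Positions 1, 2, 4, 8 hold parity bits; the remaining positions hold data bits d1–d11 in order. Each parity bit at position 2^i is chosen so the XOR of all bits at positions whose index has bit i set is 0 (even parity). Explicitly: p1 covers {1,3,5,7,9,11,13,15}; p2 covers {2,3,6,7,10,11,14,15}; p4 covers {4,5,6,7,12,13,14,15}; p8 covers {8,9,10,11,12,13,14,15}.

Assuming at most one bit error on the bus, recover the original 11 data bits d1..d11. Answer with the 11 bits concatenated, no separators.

00001111000

s1 (pos 1,3,5,7,9,11,13,15): 0⊕1⊕0⊕0⊕1⊕1⊕0⊕0 = 1
s2 (pos 2,3,6,7,10,11,14,15): 0⊕1⊕0⊕0⊕1⊕1⊕0⊕0 = 1
s4 (pos 4,5,6,7,12,13,14,15): 1⊕0⊕0⊕0⊕1⊕0⊕0⊕0 = 0
s8 (pos 8,9,10,11,12,13,14,15): 0⊕1⊕1⊕1⊕1⊕0⊕0⊕0 = 0
Syndrome s8…s1 = 0011 → error at position 3.
Flip position 3: 001100001111000 → 000100001111000
Read data bits from positions 3,5,6,7,9,10,11,12,13,14,15: 00001111000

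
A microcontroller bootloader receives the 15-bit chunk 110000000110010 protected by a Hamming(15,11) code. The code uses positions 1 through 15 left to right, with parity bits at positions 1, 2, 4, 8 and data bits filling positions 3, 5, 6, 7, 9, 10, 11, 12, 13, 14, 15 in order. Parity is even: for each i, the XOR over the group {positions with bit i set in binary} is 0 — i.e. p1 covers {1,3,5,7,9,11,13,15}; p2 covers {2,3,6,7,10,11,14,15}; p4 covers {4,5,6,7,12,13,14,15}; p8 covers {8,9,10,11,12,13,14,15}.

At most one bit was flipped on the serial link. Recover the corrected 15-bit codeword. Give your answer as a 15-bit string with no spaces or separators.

110000000111010

s1 (pos 1,3,5,7,9,11,13,15): 1⊕0⊕0⊕0⊕0⊕1⊕0⊕0 = 0
s2 (pos 2,3,6,7,10,11,14,15): 1⊕0⊕0⊕0⊕1⊕1⊕1⊕0 = 0
s4 (pos 4,5,6,7,12,13,14,15): 0⊕0⊕0⊕0⊕0⊕0⊕1⊕0 = 1
s8 (pos 8,9,10,11,12,13,14,15): 0⊕0⊕1⊕1⊕0⊕0⊕1⊕0 = 1
Syndrome s8…s1 = 1100 → error at position 12.
Flip position 12: 110000000110010 → 110000000111010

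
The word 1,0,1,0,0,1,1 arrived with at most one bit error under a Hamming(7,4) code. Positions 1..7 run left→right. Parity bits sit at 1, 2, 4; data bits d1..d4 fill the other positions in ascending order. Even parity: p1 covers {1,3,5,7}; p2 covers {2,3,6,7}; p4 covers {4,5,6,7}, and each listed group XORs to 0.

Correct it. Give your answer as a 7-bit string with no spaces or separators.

s1 (pos 1,3,5,7): 1⊕1⊕0⊕1 = 1
s2 (pos 2,3,6,7): 0⊕1⊕1⊕1 = 1
s4 (pos 4,5,6,7): 0⊕0⊕1⊕1 = 0
Syndrome s4…s1 = 011 → error at position 3.
Flip position 3: 1010011 → 1000011

1000011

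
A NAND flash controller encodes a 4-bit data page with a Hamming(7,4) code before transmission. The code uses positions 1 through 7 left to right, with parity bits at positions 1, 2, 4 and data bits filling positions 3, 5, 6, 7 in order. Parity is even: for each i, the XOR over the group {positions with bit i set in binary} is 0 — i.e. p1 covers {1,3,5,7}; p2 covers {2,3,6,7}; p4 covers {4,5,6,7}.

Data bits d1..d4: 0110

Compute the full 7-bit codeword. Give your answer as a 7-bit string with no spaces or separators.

Place data at non-parity positions: p1 p2 0 p4 1 1 0
p1 (pos 1,3,5,7): XOR of data positions = 0⊕1⊕0 = 1
p2 (pos 2,3,6,7): XOR of data positions = 0⊕1⊕0 = 1
p4 (pos 4,5,6,7): XOR of data positions = 1⊕1⊕0 = 0
Codeword: 1100110

1100110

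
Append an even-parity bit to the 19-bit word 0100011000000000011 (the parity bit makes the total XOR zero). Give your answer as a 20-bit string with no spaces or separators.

XOR of the 19 data bits: 0⊕1⊕0⊕0⊕0⊕1⊕1⊕0⊕0⊕0⊕0⊕0⊕0⊕0⊕0⊕0⊕0⊕1⊕1 = 1
Parity bit = 1 (so all 20 bits XOR to 0).

01000110000000000111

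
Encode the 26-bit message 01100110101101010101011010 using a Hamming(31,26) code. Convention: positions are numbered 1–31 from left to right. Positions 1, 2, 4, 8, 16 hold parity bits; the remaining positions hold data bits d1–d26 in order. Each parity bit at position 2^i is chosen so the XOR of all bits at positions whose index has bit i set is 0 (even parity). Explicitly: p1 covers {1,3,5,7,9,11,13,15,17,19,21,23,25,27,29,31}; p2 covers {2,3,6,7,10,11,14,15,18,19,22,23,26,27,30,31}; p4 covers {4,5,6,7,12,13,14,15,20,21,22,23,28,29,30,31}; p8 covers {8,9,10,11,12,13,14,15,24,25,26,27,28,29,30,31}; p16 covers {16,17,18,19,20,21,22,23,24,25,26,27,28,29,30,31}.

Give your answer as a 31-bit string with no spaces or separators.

Place data at non-parity positions: p1 p2 0 p4 1 1 0 p8 0 1 1 0 1 0 1 p16 1 0 1 0 1 0 1 0 1 0 1 1 0 1 0
p1 (pos 1,3,5,7,9,11,13,15,17,19,21,23,25,27,29,31): XOR of data positions = 0⊕1⊕0⊕0⊕1⊕1⊕1⊕1⊕1⊕1⊕1⊕1⊕1⊕0⊕0 = 0
p2 (pos 2,3,6,7,10,11,14,15,18,19,22,23,26,27,30,31): XOR of data positions = 0⊕1⊕0⊕1⊕1⊕0⊕1⊕0⊕1⊕0⊕1⊕0⊕1⊕1⊕0 = 0
p4 (pos 4,5,6,7,12,13,14,15,20,21,22,23,28,29,30,31): XOR of data positions = 1⊕1⊕0⊕0⊕1⊕0⊕1⊕0⊕1⊕0⊕1⊕1⊕0⊕1⊕0 = 0
p8 (pos 8,9,10,11,12,13,14,15,24,25,26,27,28,29,30,31): XOR of data positions = 0⊕1⊕1⊕0⊕1⊕0⊕1⊕0⊕1⊕0⊕1⊕1⊕0⊕1⊕0 = 0
p16 (pos 16,17,18,19,20,21,22,23,24,25,26,27,28,29,30,31): XOR of data positions = 1⊕0⊕1⊕0⊕1⊕0⊕1⊕0⊕1⊕0⊕1⊕1⊕0⊕1⊕0 = 0
Codeword: 0000110001101010101010101011010

0000110001101010101010101011010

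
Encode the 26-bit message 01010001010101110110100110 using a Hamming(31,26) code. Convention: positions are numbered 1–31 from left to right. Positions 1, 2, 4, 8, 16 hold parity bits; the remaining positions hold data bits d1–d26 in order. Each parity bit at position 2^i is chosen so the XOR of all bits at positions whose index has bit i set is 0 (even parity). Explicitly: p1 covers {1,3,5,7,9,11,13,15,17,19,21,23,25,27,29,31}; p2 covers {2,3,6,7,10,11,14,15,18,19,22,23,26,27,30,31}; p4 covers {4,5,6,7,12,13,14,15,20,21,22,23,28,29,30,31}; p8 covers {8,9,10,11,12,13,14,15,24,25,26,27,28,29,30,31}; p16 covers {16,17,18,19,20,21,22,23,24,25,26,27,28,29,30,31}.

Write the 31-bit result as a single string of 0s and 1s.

Place data at non-parity positions: p1 p2 0 p4 1 0 1 p8 0 0 0 1 0 1 0 p16 1 0 1 1 1 0 1 1 0 1 0 0 1 1 0
p1 (pos 1,3,5,7,9,11,13,15,17,19,21,23,25,27,29,31): XOR of data positions = 0⊕1⊕1⊕0⊕0⊕0⊕0⊕1⊕1⊕1⊕1⊕0⊕0⊕1⊕0 = 1
p2 (pos 2,3,6,7,10,11,14,15,18,19,22,23,26,27,30,31): XOR of data positions = 0⊕0⊕1⊕0⊕0⊕1⊕0⊕0⊕1⊕0⊕1⊕1⊕0⊕1⊕0 = 0
p4 (pos 4,5,6,7,12,13,14,15,20,21,22,23,28,29,30,31): XOR of data positions = 1⊕0⊕1⊕1⊕0⊕1⊕0⊕1⊕1⊕0⊕1⊕0⊕1⊕1⊕0 = 1
p8 (pos 8,9,10,11,12,13,14,15,24,25,26,27,28,29,30,31): XOR of data positions = 0⊕0⊕0⊕1⊕0⊕1⊕0⊕1⊕0⊕1⊕0⊕0⊕1⊕1⊕0 = 0
p16 (pos 16,17,18,19,20,21,22,23,24,25,26,27,28,29,30,31): XOR of data positions = 1⊕0⊕1⊕1⊕1⊕0⊕1⊕1⊕0⊕1⊕0⊕0⊕1⊕1⊕0 = 1
Codeword: 1001101000010101101110110100110

1001101000010101101110110100110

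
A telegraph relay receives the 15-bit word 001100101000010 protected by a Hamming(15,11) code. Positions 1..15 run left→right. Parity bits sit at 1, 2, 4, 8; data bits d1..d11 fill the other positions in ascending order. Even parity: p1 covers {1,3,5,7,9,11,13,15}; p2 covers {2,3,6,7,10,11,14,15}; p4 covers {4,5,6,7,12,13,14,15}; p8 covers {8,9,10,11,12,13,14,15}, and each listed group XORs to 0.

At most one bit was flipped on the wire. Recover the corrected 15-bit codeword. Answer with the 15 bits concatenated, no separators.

s1 (pos 1,3,5,7,9,11,13,15): 0⊕1⊕0⊕1⊕1⊕0⊕0⊕0 = 1
s2 (pos 2,3,6,7,10,11,14,15): 0⊕1⊕0⊕1⊕0⊕0⊕1⊕0 = 1
s4 (pos 4,5,6,7,12,13,14,15): 1⊕0⊕0⊕1⊕0⊕0⊕1⊕0 = 1
s8 (pos 8,9,10,11,12,13,14,15): 0⊕1⊕0⊕0⊕0⊕0⊕1⊕0 = 0
Syndrome s8…s1 = 0111 → error at position 7.
Flip position 7: 001100101000010 → 001100001000010

001100001000010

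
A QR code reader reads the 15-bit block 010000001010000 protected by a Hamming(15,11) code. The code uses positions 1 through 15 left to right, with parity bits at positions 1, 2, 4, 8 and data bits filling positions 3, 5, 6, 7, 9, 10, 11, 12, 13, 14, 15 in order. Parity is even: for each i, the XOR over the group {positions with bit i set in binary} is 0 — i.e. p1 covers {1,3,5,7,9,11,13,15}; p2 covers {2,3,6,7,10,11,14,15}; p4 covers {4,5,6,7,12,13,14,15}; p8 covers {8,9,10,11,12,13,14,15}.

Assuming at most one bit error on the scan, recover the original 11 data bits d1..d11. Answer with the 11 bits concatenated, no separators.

s1 (pos 1,3,5,7,9,11,13,15): 0⊕0⊕0⊕0⊕1⊕1⊕0⊕0 = 0
s2 (pos 2,3,6,7,10,11,14,15): 1⊕0⊕0⊕0⊕0⊕1⊕0⊕0 = 0
s4 (pos 4,5,6,7,12,13,14,15): 0⊕0⊕0⊕0⊕0⊕0⊕0⊕0 = 0
s8 (pos 8,9,10,11,12,13,14,15): 0⊕1⊕0⊕1⊕0⊕0⊕0⊕0 = 0
Syndrome s8…s1 = 0000 → no error.
Read data bits from positions 3,5,6,7,9,10,11,12,13,14,15: 00001010000

00001010000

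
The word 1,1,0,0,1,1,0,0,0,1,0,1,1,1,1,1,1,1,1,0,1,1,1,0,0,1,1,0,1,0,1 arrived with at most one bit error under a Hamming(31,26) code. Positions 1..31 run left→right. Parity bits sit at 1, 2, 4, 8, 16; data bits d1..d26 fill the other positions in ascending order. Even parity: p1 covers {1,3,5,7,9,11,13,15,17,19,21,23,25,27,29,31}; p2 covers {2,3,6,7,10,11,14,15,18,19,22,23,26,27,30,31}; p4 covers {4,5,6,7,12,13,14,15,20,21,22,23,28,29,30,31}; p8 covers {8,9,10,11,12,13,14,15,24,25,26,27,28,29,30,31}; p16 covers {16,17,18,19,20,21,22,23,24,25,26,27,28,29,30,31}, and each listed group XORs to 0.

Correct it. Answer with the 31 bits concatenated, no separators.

s1 (pos 1,3,5,7,9,11,13,15,17,19,21,23,25,27,29,31): 1⊕0⊕1⊕0⊕0⊕0⊕1⊕1⊕1⊕1⊕1⊕1⊕0⊕1⊕1⊕1 = 1
s2 (pos 2,3,6,7,10,11,14,15,18,19,22,23,26,27,30,31): 1⊕0⊕1⊕0⊕1⊕0⊕1⊕1⊕1⊕1⊕1⊕1⊕1⊕1⊕0⊕1 = 0
s4 (pos 4,5,6,7,12,13,14,15,20,21,22,23,28,29,30,31): 0⊕1⊕1⊕0⊕1⊕1⊕1⊕1⊕0⊕1⊕1⊕1⊕0⊕1⊕0⊕1 = 1
s8 (pos 8,9,10,11,12,13,14,15,24,25,26,27,28,29,30,31): 0⊕0⊕1⊕0⊕1⊕1⊕1⊕1⊕0⊕0⊕1⊕1⊕0⊕1⊕0⊕1 = 1
s16 (pos 16,17,18,19,20,21,22,23,24,25,26,27,28,29,30,31): 1⊕1⊕1⊕1⊕0⊕1⊕1⊕1⊕0⊕0⊕1⊕1⊕0⊕1⊕0⊕1 = 1
Syndrome s16…s1 = 11101 → error at position 29.
Flip position 29: 1100110001011111111011100110101 → 1100110001011111111011100110001

1100110001011111111011100110001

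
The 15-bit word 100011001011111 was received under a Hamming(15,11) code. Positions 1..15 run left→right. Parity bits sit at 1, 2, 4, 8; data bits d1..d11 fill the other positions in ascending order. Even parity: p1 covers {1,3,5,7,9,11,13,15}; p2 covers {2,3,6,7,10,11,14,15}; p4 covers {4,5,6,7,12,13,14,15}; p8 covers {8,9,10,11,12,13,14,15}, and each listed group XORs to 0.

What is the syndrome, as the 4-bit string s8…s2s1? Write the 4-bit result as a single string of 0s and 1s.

0000

s1 (pos 1,3,5,7,9,11,13,15): 1⊕0⊕1⊕0⊕1⊕1⊕1⊕1 = 0
s2 (pos 2,3,6,7,10,11,14,15): 0⊕0⊕1⊕0⊕0⊕1⊕1⊕1 = 0
s4 (pos 4,5,6,7,12,13,14,15): 0⊕1⊕1⊕0⊕1⊕1⊕1⊕1 = 0
s8 (pos 8,9,10,11,12,13,14,15): 0⊕1⊕0⊕1⊕1⊕1⊕1⊕1 = 0
Syndrome s8…s1 = 0000 → no error.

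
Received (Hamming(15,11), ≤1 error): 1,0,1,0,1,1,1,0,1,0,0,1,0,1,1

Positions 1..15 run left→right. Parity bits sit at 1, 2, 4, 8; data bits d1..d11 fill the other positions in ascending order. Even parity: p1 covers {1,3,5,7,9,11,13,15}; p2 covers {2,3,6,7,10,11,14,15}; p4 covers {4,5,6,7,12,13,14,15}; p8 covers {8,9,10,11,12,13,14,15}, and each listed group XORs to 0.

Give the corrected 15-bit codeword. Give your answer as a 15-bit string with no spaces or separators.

111011101001011

s1 (pos 1,3,5,7,9,11,13,15): 1⊕1⊕1⊕1⊕1⊕0⊕0⊕1 = 0
s2 (pos 2,3,6,7,10,11,14,15): 0⊕1⊕1⊕1⊕0⊕0⊕1⊕1 = 1
s4 (pos 4,5,6,7,12,13,14,15): 0⊕1⊕1⊕1⊕1⊕0⊕1⊕1 = 0
s8 (pos 8,9,10,11,12,13,14,15): 0⊕1⊕0⊕0⊕1⊕0⊕1⊕1 = 0
Syndrome s8…s1 = 0010 → error at position 2.
Flip position 2: 101011101001011 → 111011101001011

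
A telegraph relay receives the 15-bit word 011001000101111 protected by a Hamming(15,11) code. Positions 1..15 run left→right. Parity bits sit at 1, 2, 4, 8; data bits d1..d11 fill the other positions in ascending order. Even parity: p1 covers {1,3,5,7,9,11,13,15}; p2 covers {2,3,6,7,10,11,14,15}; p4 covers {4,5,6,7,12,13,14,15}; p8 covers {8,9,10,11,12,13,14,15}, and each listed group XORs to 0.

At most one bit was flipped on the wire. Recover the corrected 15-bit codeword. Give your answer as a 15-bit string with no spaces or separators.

011001000101011

s1 (pos 1,3,5,7,9,11,13,15): 0⊕1⊕0⊕0⊕0⊕0⊕1⊕1 = 1
s2 (pos 2,3,6,7,10,11,14,15): 1⊕1⊕1⊕0⊕1⊕0⊕1⊕1 = 0
s4 (pos 4,5,6,7,12,13,14,15): 0⊕0⊕1⊕0⊕1⊕1⊕1⊕1 = 1
s8 (pos 8,9,10,11,12,13,14,15): 0⊕0⊕1⊕0⊕1⊕1⊕1⊕1 = 1
Syndrome s8…s1 = 1101 → error at position 13.
Flip position 13: 011001000101111 → 011001000101011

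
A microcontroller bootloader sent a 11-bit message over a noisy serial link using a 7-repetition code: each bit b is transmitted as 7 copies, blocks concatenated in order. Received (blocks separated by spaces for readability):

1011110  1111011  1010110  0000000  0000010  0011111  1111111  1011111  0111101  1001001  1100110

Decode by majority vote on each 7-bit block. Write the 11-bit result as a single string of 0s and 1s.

Block 1 (1011110): 5 ones → 1
Block 2 (1111011): 6 ones → 1
Block 3 (1010110): 4 ones → 1
Block 4 (0000000): 0 ones → 0
Block 5 (0000010): 1 one → 0
Block 6 (0011111): 5 ones → 1
Block 7 (1111111): 7 ones → 1
Block 8 (1011111): 6 ones → 1
Block 9 (0111101): 5 ones → 1
Block 10 (1001001): 3 ones → 0
Block 11 (1100110): 4 ones → 1

11100111101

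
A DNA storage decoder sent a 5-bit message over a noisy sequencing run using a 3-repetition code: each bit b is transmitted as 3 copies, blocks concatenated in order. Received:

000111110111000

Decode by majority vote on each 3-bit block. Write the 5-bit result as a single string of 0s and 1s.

Block 1 (000): 0 ones → 0
Block 2 (111): 3 ones → 1
Block 3 (110): 2 ones → 1
Block 4 (111): 3 ones → 1
Block 5 (000): 0 ones → 0

01110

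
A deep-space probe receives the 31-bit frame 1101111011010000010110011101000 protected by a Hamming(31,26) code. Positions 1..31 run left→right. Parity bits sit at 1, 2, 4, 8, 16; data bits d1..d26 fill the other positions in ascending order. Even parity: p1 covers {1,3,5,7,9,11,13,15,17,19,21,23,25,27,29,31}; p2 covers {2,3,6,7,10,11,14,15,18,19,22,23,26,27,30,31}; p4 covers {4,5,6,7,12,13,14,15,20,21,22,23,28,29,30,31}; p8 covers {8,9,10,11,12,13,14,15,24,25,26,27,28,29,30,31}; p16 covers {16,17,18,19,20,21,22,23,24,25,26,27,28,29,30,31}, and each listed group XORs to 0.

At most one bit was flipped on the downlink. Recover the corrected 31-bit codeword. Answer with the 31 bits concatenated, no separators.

1101111011010000010110001101000

s1 (pos 1,3,5,7,9,11,13,15,17,19,21,23,25,27,29,31): 1⊕0⊕1⊕1⊕1⊕0⊕0⊕0⊕0⊕0⊕1⊕0⊕1⊕0⊕0⊕0 = 0
s2 (pos 2,3,6,7,10,11,14,15,18,19,22,23,26,27,30,31): 1⊕0⊕1⊕1⊕1⊕0⊕0⊕0⊕1⊕0⊕0⊕0⊕1⊕0⊕0⊕0 = 0
s4 (pos 4,5,6,7,12,13,14,15,20,21,22,23,28,29,30,31): 1⊕1⊕1⊕1⊕1⊕0⊕0⊕0⊕1⊕1⊕0⊕0⊕1⊕0⊕0⊕0 = 0
s8 (pos 8,9,10,11,12,13,14,15,24,25,26,27,28,29,30,31): 0⊕1⊕1⊕0⊕1⊕0⊕0⊕0⊕1⊕1⊕1⊕0⊕1⊕0⊕0⊕0 = 1
s16 (pos 16,17,18,19,20,21,22,23,24,25,26,27,28,29,30,31): 0⊕0⊕1⊕0⊕1⊕1⊕0⊕0⊕1⊕1⊕1⊕0⊕1⊕0⊕0⊕0 = 1
Syndrome s16…s1 = 11000 → error at position 24.
Flip position 24: 1101111011010000010110011101000 → 1101111011010000010110001101000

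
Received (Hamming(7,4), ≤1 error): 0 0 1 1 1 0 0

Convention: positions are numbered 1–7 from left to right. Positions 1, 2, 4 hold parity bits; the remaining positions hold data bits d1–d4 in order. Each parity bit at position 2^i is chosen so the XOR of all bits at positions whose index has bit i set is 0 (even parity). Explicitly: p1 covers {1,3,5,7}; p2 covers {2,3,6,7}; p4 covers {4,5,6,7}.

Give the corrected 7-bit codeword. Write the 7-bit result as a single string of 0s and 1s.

s1 (pos 1,3,5,7): 0⊕1⊕1⊕0 = 0
s2 (pos 2,3,6,7): 0⊕1⊕0⊕0 = 1
s4 (pos 4,5,6,7): 1⊕1⊕0⊕0 = 0
Syndrome s4…s1 = 010 → error at position 2.
Flip position 2: 0011100 → 0111100

0111100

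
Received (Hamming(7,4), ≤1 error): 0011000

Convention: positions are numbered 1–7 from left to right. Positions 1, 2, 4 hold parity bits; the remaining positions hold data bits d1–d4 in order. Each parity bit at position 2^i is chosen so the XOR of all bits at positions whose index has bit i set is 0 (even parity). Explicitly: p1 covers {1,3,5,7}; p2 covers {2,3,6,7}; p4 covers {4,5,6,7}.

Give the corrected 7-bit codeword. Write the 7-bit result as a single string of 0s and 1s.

0011001

s1 (pos 1,3,5,7): 0⊕1⊕0⊕0 = 1
s2 (pos 2,3,6,7): 0⊕1⊕0⊕0 = 1
s4 (pos 4,5,6,7): 1⊕0⊕0⊕0 = 1
Syndrome s4…s1 = 111 → error at position 7.
Flip position 7: 0011000 → 0011001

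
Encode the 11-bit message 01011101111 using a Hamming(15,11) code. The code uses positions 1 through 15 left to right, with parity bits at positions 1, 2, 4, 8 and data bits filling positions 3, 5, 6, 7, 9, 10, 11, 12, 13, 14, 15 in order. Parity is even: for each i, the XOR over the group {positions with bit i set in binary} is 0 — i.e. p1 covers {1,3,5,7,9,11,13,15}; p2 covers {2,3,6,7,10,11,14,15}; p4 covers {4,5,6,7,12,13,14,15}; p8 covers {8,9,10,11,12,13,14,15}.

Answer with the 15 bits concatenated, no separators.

Place data at non-parity positions: p1 p2 0 p4 1 0 1 p8 1 1 0 1 1 1 1
p1 (pos 1,3,5,7,9,11,13,15): XOR of data positions = 0⊕1⊕1⊕1⊕0⊕1⊕1 = 1
p2 (pos 2,3,6,7,10,11,14,15): XOR of data positions = 0⊕0⊕1⊕1⊕0⊕1⊕1 = 0
p4 (pos 4,5,6,7,12,13,14,15): XOR of data positions = 1⊕0⊕1⊕1⊕1⊕1⊕1 = 0
p8 (pos 8,9,10,11,12,13,14,15): XOR of data positions = 1⊕1⊕0⊕1⊕1⊕1⊕1 = 0
Codeword: 100010101101111

100010101101111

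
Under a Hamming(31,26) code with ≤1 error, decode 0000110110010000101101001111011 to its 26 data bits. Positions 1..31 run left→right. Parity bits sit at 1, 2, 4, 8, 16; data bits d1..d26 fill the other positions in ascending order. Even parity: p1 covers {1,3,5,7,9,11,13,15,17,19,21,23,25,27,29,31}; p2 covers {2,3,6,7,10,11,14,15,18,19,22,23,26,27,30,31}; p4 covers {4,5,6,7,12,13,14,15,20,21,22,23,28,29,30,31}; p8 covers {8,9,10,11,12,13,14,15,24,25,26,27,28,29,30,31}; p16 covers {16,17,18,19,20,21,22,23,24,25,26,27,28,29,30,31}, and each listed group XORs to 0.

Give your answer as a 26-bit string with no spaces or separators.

s1 (pos 1,3,5,7,9,11,13,15,17,19,21,23,25,27,29,31): 0⊕0⊕1⊕0⊕1⊕0⊕0⊕0⊕1⊕1⊕0⊕0⊕1⊕1⊕0⊕1 = 1
s2 (pos 2,3,6,7,10,11,14,15,18,19,22,23,26,27,30,31): 0⊕0⊕1⊕0⊕0⊕0⊕0⊕0⊕0⊕1⊕1⊕0⊕1⊕1⊕1⊕1 = 1
s4 (pos 4,5,6,7,12,13,14,15,20,21,22,23,28,29,30,31): 0⊕1⊕1⊕0⊕1⊕0⊕0⊕0⊕1⊕0⊕1⊕0⊕1⊕0⊕1⊕1 = 0
s8 (pos 8,9,10,11,12,13,14,15,24,25,26,27,28,29,30,31): 1⊕1⊕0⊕0⊕1⊕0⊕0⊕0⊕0⊕1⊕1⊕1⊕1⊕0⊕1⊕1 = 1
s16 (pos 16,17,18,19,20,21,22,23,24,25,26,27,28,29,30,31): 0⊕1⊕0⊕1⊕1⊕0⊕1⊕0⊕0⊕1⊕1⊕1⊕1⊕0⊕1⊕1 = 0
Syndrome s16…s1 = 01011 → error at position 11.
Flip position 11: 0000110110010000101101001111011 → 0000110110110000101101001111011
Read data bits from positions 3,5,6,7,9,10,11,12,13,14,15,17,18,19,20,21,22,23,24,25,26,27,28,29,30,31: 01101011000101101001111011

01101011000101101001111011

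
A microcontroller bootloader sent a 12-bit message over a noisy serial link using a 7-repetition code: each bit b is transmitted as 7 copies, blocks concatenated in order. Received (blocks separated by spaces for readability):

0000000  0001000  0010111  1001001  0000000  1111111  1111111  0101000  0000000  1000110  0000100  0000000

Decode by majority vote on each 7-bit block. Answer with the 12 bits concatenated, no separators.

Block 1 (0000000): 0 ones → 0
Block 2 (0001000): 1 one → 0
Block 3 (0010111): 4 ones → 1
Block 4 (1001001): 3 ones → 0
Block 5 (0000000): 0 ones → 0
Block 6 (1111111): 7 ones → 1
Block 7 (1111111): 7 ones → 1
Block 8 (0101000): 2 ones → 0
Block 9 (0000000): 0 ones → 0
Block 10 (1000110): 3 ones → 0
Block 11 (0000100): 1 one → 0
Block 12 (0000000): 0 ones → 0

001001100000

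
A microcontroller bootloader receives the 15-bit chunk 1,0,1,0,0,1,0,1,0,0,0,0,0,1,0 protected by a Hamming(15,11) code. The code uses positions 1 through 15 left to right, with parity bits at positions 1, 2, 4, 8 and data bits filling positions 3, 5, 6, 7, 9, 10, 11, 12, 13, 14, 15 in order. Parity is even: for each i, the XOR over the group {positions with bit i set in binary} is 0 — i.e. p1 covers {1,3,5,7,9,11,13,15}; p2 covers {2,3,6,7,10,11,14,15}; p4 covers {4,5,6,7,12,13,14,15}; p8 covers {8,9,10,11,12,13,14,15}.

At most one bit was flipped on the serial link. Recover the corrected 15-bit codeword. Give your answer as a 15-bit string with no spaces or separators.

s1 (pos 1,3,5,7,9,11,13,15): 1⊕1⊕0⊕0⊕0⊕0⊕0⊕0 = 0
s2 (pos 2,3,6,7,10,11,14,15): 0⊕1⊕1⊕0⊕0⊕0⊕1⊕0 = 1
s4 (pos 4,5,6,7,12,13,14,15): 0⊕0⊕1⊕0⊕0⊕0⊕1⊕0 = 0
s8 (pos 8,9,10,11,12,13,14,15): 1⊕0⊕0⊕0⊕0⊕0⊕1⊕0 = 0
Syndrome s8…s1 = 0010 → error at position 2.
Flip position 2: 101001010000010 → 111001010000010

111001010000010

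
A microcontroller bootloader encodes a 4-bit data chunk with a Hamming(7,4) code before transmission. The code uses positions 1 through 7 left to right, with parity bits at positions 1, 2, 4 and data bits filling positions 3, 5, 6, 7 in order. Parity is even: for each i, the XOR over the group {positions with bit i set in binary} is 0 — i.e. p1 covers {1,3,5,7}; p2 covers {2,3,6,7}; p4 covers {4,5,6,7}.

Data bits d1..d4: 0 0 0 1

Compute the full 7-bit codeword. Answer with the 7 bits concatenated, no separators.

1101001

Place data at non-parity positions: p1 p2 0 p4 0 0 1
p1 (pos 1,3,5,7): XOR of data positions = 0⊕0⊕1 = 1
p2 (pos 2,3,6,7): XOR of data positions = 0⊕0⊕1 = 1
p4 (pos 4,5,6,7): XOR of data positions = 0⊕0⊕1 = 1
Codeword: 1101001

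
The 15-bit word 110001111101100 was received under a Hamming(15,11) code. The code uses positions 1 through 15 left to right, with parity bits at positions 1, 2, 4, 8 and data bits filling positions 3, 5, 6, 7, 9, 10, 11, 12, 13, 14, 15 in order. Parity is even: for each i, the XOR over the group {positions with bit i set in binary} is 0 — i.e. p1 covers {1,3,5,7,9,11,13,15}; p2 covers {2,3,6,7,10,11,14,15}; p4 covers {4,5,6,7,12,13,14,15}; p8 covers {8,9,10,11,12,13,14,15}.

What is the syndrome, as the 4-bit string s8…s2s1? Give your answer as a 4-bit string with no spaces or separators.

1000

s1 (pos 1,3,5,7,9,11,13,15): 1⊕0⊕0⊕1⊕1⊕0⊕1⊕0 = 0
s2 (pos 2,3,6,7,10,11,14,15): 1⊕0⊕1⊕1⊕1⊕0⊕0⊕0 = 0
s4 (pos 4,5,6,7,12,13,14,15): 0⊕0⊕1⊕1⊕1⊕1⊕0⊕0 = 0
s8 (pos 8,9,10,11,12,13,14,15): 1⊕1⊕1⊕0⊕1⊕1⊕0⊕0 = 1
Syndrome s8…s1 = 1000 → error at position 8.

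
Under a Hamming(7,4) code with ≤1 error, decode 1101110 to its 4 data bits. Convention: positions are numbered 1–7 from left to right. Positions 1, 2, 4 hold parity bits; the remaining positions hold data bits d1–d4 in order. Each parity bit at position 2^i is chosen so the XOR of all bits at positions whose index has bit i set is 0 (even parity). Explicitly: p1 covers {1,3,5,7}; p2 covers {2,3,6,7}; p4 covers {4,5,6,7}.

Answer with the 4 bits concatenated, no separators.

s1 (pos 1,3,5,7): 1⊕0⊕1⊕0 = 0
s2 (pos 2,3,6,7): 1⊕0⊕1⊕0 = 0
s4 (pos 4,5,6,7): 1⊕1⊕1⊕0 = 1
Syndrome s4…s1 = 100 → error at position 4.
Flip position 4: 1101110 → 1100110
Read data bits from positions 3,5,6,7: 0110

0110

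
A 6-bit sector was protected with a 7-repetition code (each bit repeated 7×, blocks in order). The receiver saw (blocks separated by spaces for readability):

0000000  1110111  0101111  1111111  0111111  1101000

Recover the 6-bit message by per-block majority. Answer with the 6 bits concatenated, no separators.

Block 1 (0000000): 0 ones → 0
Block 2 (1110111): 6 ones → 1
Block 3 (0101111): 5 ones → 1
Block 4 (1111111): 7 ones → 1
Block 5 (0111111): 6 ones → 1
Block 6 (1101000): 3 ones → 0

011110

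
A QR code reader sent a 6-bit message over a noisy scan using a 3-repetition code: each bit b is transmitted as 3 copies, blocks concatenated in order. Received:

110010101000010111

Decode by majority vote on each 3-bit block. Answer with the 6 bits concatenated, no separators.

101001

Block 1 (110): 2 ones → 1
Block 2 (010): 1 one → 0
Block 3 (101): 2 ones → 1
Block 4 (000): 0 ones → 0
Block 5 (010): 1 one → 0
Block 6 (111): 3 ones → 1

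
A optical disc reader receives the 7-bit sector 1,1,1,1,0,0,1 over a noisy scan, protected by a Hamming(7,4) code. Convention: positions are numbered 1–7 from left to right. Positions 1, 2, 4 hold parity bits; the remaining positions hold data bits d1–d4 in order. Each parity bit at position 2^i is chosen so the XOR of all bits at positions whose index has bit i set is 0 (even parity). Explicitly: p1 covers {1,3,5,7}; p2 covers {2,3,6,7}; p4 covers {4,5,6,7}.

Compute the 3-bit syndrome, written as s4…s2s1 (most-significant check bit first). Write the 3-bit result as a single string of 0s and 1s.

011

s1 (pos 1,3,5,7): 1⊕1⊕0⊕1 = 1
s2 (pos 2,3,6,7): 1⊕1⊕0⊕1 = 1
s4 (pos 4,5,6,7): 1⊕0⊕0⊕1 = 0
Syndrome s4…s1 = 011 → error at position 3.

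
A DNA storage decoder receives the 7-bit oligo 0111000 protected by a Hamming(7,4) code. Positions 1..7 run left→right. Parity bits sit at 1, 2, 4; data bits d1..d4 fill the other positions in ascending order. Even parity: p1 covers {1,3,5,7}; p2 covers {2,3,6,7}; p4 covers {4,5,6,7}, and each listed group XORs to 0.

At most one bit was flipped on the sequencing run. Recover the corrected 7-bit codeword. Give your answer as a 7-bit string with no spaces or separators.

0111100

s1 (pos 1,3,5,7): 0⊕1⊕0⊕0 = 1
s2 (pos 2,3,6,7): 1⊕1⊕0⊕0 = 0
s4 (pos 4,5,6,7): 1⊕0⊕0⊕0 = 1
Syndrome s4…s1 = 101 → error at position 5.
Flip position 5: 0111000 → 0111100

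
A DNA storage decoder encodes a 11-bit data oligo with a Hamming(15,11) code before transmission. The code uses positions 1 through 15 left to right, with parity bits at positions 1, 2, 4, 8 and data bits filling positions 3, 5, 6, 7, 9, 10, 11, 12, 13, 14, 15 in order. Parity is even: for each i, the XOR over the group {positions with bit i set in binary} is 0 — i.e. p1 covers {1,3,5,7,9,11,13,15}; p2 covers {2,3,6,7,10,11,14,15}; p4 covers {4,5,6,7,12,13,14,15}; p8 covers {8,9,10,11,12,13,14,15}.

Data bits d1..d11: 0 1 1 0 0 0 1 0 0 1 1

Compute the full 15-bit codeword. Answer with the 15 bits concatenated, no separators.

Place data at non-parity positions: p1 p2 0 p4 1 1 0 p8 0 0 1 0 0 1 1
p1 (pos 1,3,5,7,9,11,13,15): XOR of data positions = 0⊕1⊕0⊕0⊕1⊕0⊕1 = 1
p2 (pos 2,3,6,7,10,11,14,15): XOR of data positions = 0⊕1⊕0⊕0⊕1⊕1⊕1 = 0
p4 (pos 4,5,6,7,12,13,14,15): XOR of data positions = 1⊕1⊕0⊕0⊕0⊕1⊕1 = 0
p8 (pos 8,9,10,11,12,13,14,15): XOR of data positions = 0⊕0⊕1⊕0⊕0⊕1⊕1 = 1
Codeword: 100011010010011

100011010010011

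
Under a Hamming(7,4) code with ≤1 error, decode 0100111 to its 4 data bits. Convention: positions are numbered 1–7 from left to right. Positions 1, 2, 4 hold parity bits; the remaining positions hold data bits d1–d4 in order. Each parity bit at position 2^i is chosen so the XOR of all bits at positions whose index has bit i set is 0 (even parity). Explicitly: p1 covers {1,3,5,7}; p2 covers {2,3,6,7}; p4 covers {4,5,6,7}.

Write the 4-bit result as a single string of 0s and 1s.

0101

s1 (pos 1,3,5,7): 0⊕0⊕1⊕1 = 0
s2 (pos 2,3,6,7): 1⊕0⊕1⊕1 = 1
s4 (pos 4,5,6,7): 0⊕1⊕1⊕1 = 1
Syndrome s4…s1 = 110 → error at position 6.
Flip position 6: 0100111 → 0100101
Read data bits from positions 3,5,6,7: 0101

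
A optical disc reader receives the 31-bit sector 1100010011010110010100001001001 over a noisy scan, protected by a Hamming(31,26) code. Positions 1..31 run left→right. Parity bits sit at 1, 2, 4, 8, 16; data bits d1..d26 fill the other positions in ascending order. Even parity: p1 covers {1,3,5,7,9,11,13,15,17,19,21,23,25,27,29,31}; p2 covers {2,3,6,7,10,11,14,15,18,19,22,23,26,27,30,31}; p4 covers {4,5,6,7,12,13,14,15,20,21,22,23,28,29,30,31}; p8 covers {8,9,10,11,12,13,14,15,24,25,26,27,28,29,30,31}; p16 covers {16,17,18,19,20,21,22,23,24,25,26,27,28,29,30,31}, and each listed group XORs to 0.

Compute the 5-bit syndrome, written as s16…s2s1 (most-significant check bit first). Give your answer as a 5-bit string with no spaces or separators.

10111

s1 (pos 1,3,5,7,9,11,13,15,17,19,21,23,25,27,29,31): 1⊕0⊕0⊕0⊕1⊕0⊕0⊕1⊕0⊕0⊕0⊕0⊕1⊕0⊕0⊕1 = 1
s2 (pos 2,3,6,7,10,11,14,15,18,19,22,23,26,27,30,31): 1⊕0⊕1⊕0⊕1⊕0⊕1⊕1⊕1⊕0⊕0⊕0⊕0⊕0⊕0⊕1 = 1
s4 (pos 4,5,6,7,12,13,14,15,20,21,22,23,28,29,30,31): 0⊕0⊕1⊕0⊕1⊕0⊕1⊕1⊕1⊕0⊕0⊕0⊕1⊕0⊕0⊕1 = 1
s8 (pos 8,9,10,11,12,13,14,15,24,25,26,27,28,29,30,31): 0⊕1⊕1⊕0⊕1⊕0⊕1⊕1⊕0⊕1⊕0⊕0⊕1⊕0⊕0⊕1 = 0
s16 (pos 16,17,18,19,20,21,22,23,24,25,26,27,28,29,30,31): 0⊕0⊕1⊕0⊕1⊕0⊕0⊕0⊕0⊕1⊕0⊕0⊕1⊕0⊕0⊕1 = 1
Syndrome s16…s1 = 10111 → error at position 23.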